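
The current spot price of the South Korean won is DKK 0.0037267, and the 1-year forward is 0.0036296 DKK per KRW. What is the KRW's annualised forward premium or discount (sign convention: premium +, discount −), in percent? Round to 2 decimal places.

-2.61%

T = 1 year.
(F − S)/S = (0.0036296 − 0.0037267)/0.0037267 = -0.0260552.
Per annum: -0.0260552 / 1 = -0.026055 = -2.61%.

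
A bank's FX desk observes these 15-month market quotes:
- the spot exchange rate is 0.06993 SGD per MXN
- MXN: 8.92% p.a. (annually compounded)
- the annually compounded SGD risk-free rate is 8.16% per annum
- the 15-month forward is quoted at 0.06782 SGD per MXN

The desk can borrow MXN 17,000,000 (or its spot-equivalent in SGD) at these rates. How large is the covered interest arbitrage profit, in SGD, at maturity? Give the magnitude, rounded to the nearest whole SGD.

SGD 28,386

T = 15/12 years.
Keep in MXN, deliver into the forward: 17,000,000·1.112716533·0.06782 = SGD 1,282,895.40.
Swap to SGD now, deposit: 17,000,000·0.06993·1.103019901 = SGD 1,311,281.09.
The quoted forward undervalues MXN, so borrow MXN, convert to SGD at spot, deposit the SGD at 8.16%, and buy MXN forward at 0.06782 to cover the loan.
Arbitrage profit = |1,282,895.40 − 1,311,281.09| = SGD 28,386.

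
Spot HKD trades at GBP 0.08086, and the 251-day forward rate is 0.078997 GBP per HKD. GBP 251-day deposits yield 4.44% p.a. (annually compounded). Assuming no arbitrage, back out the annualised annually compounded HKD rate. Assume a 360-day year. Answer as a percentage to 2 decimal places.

T = 251/360 years.
F/S = 0.078997/0.08086 = 0.9769602 = (growth of GBP) / (growth of HKD).
GBP growth factor: (1 + 0.0444)^(251/360) = 1.0307525.
That pins the HKD growth at 1.0550609.
Annualise: 1.0550609^(360/251) − 1 = 0.079906 = 7.99%.

7.99%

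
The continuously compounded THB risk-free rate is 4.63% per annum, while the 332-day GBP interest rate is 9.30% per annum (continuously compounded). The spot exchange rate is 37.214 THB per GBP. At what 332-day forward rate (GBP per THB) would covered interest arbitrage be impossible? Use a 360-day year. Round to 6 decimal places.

0.028054

T = 332/360 years.
Growth of 1 THB over T: e^(0.0463×332/360) = 1.0436236.
GBP growth factor: e^(0.0930×332/360) = 1.0895521.
Forward (THB per GBP) = 37.214 × 1.0436236 / 1.0895521 = 35.64530.
Invert for GBP per THB: 1 / 35.64530 = 0.028054.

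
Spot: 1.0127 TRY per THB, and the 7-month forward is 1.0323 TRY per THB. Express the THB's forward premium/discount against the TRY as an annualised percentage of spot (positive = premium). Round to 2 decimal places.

+3.32%

T = 7/12 years.
Period premium: (1.0323 − 1.0127)/1.0127 = 0.0193542.
×(1/T) gives 3.32% p.a.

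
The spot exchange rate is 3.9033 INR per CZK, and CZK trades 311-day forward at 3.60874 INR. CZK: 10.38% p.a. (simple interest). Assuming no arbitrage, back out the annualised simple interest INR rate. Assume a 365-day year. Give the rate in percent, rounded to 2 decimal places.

0.74%

T = 311/365 years.
CIP gives F = S · g_INR/g_CZK, so g_INR/g_CZK = 3.60874/3.9033 = 0.9245356.
The CZK side grows by 1 + 0.1038×311/365 = 1.0884433.
So the INR growth factor = 1.0063046.
(1.0063046 − 1)/T = 0.007399, i.e. 0.74%.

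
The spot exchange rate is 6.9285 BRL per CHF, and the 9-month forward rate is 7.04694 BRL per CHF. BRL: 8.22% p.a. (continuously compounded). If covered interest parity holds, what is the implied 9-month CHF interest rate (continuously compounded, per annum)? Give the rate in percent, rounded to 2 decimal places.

T = 9/12 years.
F/S = 7.04694/6.9285 = 1.0170946 = (growth of BRL) / (growth of CHF).
BRL growth factor: e^(0.0822×9/12) = 1.063590.
Hence g_CHF = 1.0457139.
r = ln(1.0457139)/(9/12) = 0.059600 → 5.96%.

5.96%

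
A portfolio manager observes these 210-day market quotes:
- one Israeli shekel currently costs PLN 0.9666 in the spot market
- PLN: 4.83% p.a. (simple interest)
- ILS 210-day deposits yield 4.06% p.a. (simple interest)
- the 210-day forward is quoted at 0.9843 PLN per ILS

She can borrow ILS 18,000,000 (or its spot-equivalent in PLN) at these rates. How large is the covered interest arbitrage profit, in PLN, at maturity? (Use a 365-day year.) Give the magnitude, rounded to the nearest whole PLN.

T = 210/365 years.
Route A — deposit ILS, sell forward: 18,000,000 × 1.0233589041 × 0.9843 = PLN 18,131,259.05.
Route B — convert at spot, deposit PLN: 18,000,000 × 0.9666 × 1.0277890411 = PLN 17,882,295.97.
The quoted forward overvalues ILS, so borrow PLN, buy ILS at spot, deposit the ILS at 4.06%, and sell the proceeds forward at 0.9843.
The gap between the two covered legs is PLN 248,963.

PLN 248,963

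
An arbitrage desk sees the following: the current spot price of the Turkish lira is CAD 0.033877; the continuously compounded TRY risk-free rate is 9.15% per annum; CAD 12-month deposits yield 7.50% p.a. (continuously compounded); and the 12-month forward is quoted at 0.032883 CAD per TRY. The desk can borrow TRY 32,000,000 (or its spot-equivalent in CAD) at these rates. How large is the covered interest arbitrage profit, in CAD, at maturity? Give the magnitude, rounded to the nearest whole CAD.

CAD 15,416

T = 1 year.
Keep in TRY, deliver into the forward: 32,000,000·1.095816777·0.032883 = CAD 1,153,079.78.
Swap to CAD now, deposit: 32,000,000·0.033877·1.077884151 = CAD 1,168,495.40.
The quoted forward undervalues TRY, so borrow TRY, convert to CAD at spot, deposit the CAD at 7.50%, and buy TRY forward at 0.032883 to cover the loan.
Profit = 1,168,495.40 − 1,153,079.78 = CAD 15,416.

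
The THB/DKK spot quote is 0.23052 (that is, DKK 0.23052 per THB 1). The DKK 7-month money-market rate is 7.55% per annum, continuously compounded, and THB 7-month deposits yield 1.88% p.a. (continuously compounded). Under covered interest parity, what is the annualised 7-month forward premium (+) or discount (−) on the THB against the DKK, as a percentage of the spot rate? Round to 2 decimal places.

+5.76%

T = 7/12 years.
F = S · g_DKK/g_THB = 0.23052 × 1.0450259/1.011027 = 0.23827195.
Annualised premium = (F − S)/S × (1/T) = (0.23827195 − 0.23052)/0.23052 ÷ (7/12) = 5.76%.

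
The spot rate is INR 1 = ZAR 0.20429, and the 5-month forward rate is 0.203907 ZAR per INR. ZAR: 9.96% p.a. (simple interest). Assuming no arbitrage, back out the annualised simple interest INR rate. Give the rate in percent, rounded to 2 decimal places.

10.43%

T = 5/12 years.
F/S = 0.203907/0.20429 = 0.9981252 = (growth of ZAR) / (growth of INR).
ZAR growth factor: 1 + 0.0996×5/12 = 1.041500.
Hence g_INR = 1.0434563.
r = (1.0434563 − 1)/(5/12) = 0.104295 → 10.43%.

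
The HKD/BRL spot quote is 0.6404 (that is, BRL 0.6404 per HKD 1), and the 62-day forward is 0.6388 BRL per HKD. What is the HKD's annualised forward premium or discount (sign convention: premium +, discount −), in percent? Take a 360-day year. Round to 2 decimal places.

-1.45%

T = 62/360 years.
HKD trades forward at -0.24984% vs spot over the period.
Per annum: -0.0024984 / (62/360) = -0.014507 = -1.45%.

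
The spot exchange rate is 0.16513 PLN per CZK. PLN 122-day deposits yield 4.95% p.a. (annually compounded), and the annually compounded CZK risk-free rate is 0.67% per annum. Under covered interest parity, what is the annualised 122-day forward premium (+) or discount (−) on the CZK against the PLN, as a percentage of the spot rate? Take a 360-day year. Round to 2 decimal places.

T = 122/360 years.
No-arbitrage forward: 0.16513 × 1.0165078 / 1.0022655 = 0.16747651 PLN/CZK.
(F − S)/S ÷ T = (0.16747651 − 0.16513)/0.16513/(122/360) = 0.041931 → 4.19%.

+4.19%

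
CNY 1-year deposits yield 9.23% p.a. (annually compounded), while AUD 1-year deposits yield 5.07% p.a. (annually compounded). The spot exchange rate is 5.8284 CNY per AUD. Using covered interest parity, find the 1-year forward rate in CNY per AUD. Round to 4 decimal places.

T = 1 year.
CNY accumulates by (1 + 0.0923)^1 = 1.092300.
Growth of 1 AUD over T: (1 + 0.0507)^1 = 1.050700.
So F = 5.8284 × 1.092300 / 1.050700 = 6.059162 (CNY/AUD).

6.0592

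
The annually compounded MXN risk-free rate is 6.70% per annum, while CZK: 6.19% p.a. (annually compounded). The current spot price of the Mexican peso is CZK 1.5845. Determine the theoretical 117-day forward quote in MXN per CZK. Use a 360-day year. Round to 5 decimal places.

T = 117/360 years.
CZK growth factor: (1 + 0.0619)^(117/360) = 1.0197112.
Growth of 1 MXN over T: (1 + 0.0670)^(117/360) = 1.0213002.
Forward (CZK per MXN) = 1.5845 × 1.0197112 / 1.0213002 = 1.582035.
Quoted the other way: 1/1.582035 = 0.63210 MXN per CZK.

0.63210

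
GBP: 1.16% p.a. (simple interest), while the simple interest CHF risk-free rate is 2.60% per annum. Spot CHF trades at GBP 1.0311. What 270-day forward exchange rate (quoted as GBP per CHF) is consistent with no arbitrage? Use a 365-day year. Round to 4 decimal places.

T = 270/365 years.
GBP growth factor: 1 + 0.0116×270/365 = 1.0085808.
CHF accumulates by 1 + 0.0260×270/365 = 1.0192329.
Forward (GBP per CHF) = 1.0311 × 1.0085808 / 1.0192329 = 1.020324.

1.0203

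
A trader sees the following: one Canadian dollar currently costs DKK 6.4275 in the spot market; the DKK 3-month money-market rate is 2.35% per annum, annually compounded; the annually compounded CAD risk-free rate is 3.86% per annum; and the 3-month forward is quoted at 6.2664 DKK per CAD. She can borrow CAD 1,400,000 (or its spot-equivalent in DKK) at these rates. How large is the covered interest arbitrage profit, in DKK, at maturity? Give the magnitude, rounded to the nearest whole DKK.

T = 3/12 years.
Invest the CAD and cover forward: 1,400,000 × 1.00951338 × 6.2664 = DKK 8,856,420.50.
Convert at spot and invest in DKK: 1,400,000 × 6.4275 × 1.005823925 = DKK 9,050,906.59.
The quoted forward undervalues CAD, so borrow CAD, convert to DKK at spot, deposit the DKK at 2.35%, and buy CAD forward at 6.2664 to cover the loan.
Profit = 9,050,906.59 − 8,856,420.50 = DKK 194,486.

DKK 194,486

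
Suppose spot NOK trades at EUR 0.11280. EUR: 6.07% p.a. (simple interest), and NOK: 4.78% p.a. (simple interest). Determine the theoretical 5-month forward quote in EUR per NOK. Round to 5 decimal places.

0.11339

T = 5/12 years.
EUR growth factor: 1 + 0.0607×5/12 = 1.0252917.
NOK growth factor: 1 + 0.0478×5/12 = 1.0199167.
So F = 0.1128 × 1.0252917 / 1.0199167 = 0.1133945 (EUR/NOK).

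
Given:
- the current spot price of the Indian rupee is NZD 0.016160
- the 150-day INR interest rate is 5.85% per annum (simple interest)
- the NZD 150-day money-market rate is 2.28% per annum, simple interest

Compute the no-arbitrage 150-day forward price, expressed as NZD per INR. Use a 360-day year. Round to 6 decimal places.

T = 150/360 years.
NZD accumulates by 1 + 0.0228×150/360 = 1.009500.
INR accumulates by 1 + 0.0585×150/360 = 1.024375.
Forward (NZD per INR) = 0.01616 × 1.009500 / 1.024375 = 0.01592534.

0.015925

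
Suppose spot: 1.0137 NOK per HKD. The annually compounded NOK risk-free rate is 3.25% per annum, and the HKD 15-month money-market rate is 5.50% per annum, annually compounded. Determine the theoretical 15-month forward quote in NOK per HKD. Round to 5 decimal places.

0.98675

T = 15/12 years.
NOK growth factor: (1 + 0.0325)^(15/12) = 1.0407887.
HKD growth factor: (1 + 0.0550)^(15/12) = 1.0692163.
Forward (NOK per HKD) = 1.0137 × 1.0407887 / 1.0692163 = 0.9867484.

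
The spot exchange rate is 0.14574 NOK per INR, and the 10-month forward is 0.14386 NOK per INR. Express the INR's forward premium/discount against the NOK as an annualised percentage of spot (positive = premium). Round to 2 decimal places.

-1.55%

T = 10/12 years.
(F − S)/S = (0.14386 − 0.14574)/0.14574 = -0.0128997.
Annualise by dividing by T: -0.0128997 / (10/12) = -0.015480 → -1.55%.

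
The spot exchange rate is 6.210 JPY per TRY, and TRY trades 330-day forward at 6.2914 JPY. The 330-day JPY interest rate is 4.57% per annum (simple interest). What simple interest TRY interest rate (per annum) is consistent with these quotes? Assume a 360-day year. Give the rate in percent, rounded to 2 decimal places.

3.10%

T = 330/360 years.
F/S = 6.2914/6.21 = 1.0131079 = (growth of JPY) / (growth of TRY).
The JPY side grows by 1 + 0.0457×330/360 = 1.0418917.
So the TRY growth factor = 1.0284114.
r = (1.0284114 − 1)/(330/360) = 0.030994 → 3.10%.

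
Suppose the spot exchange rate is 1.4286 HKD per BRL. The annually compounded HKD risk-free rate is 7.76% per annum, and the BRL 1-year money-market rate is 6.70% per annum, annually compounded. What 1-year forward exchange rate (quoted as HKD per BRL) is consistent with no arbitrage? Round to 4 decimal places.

1.4428

T = 1 year.
Growth of 1 HKD over T: (1 + 0.0776)^1 = 1.077600.
BRL growth factor: (1 + 0.0670)^1 = 1.067000.
Forward (HKD per BRL) = 1.4286 × 1.077600 / 1.067000 = 1.442792.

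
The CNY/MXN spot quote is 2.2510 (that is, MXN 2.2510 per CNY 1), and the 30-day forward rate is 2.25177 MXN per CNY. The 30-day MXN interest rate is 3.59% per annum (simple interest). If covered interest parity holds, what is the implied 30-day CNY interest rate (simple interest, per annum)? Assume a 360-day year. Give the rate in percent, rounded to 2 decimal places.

3.18%

T = 30/360 years.
CIP gives F = S · g_MXN/g_CNY, so g_MXN/g_CNY = 2.25177/2.251 = 1.0003421.
MXN growth factor: 1 + 0.0359×30/360 = 1.0029917.
So the CNY growth factor = 1.0026487.
(1.0026487 − 1)/T = 0.031784, i.e. 3.18%.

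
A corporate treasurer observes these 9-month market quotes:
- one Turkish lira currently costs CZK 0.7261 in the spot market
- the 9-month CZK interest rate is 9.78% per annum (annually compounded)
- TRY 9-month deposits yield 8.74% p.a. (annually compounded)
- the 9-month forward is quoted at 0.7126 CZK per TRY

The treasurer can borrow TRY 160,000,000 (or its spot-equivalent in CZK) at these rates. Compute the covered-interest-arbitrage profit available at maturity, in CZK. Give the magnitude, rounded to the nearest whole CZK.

CZK 3,186,426

T = 9/12 years.
Keep in TRY, deliver into the forward: 160,000,000·1.06485873194·0.7126 = CZK 121,410,933.18.
Swap to CZK now, deposit: 160,000,000·0.7261·1.07248794627 = CZK 124,597,359.65.
The quoted forward undervalues TRY, so borrow TRY, convert to CZK at spot, deposit the CZK at 9.78%, and buy TRY forward at 0.7126 to cover the loan.
Arbitrage profit = |121,410,933.18 − 124,597,359.65| = CZK 3,186,426.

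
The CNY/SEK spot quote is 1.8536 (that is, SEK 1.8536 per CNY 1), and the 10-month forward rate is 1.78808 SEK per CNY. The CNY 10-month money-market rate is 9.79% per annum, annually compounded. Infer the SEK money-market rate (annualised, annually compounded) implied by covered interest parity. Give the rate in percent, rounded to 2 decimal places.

5.15%

T = 10/12 years.
F/S = 1.78808/1.8536 = 0.9646526 = (growth of SEK) / (growth of CNY).
The CNY side grows by (1 + 0.0979)^(10/12) = 1.0809418.
Hence g_SEK = 1.0427333.
Annualise: 1.0427333^(12/10) − 1 = 0.051497 = 5.15%.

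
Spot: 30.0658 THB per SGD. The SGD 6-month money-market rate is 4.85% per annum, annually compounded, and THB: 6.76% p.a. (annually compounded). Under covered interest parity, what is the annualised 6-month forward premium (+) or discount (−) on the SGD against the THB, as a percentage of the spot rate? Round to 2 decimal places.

+1.81%

T = 6/12 years.
F = S · g_THB/g_SGD = 30.0658 × 1.0332473/1.0239629 = 30.3384104.
(F − S)/S ÷ T = (30.3384104 − 30.0658)/30.0658/(6/12) = 0.018134 → 1.81%.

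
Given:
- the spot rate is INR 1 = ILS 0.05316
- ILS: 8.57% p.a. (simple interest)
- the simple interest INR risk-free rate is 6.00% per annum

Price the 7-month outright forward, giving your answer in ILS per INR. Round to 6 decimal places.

0.053930

T = 7/12 years.
ILS growth factor: 1 + 0.0857×7/12 = 1.0499917.
INR accumulates by 1 + 0.0600×7/12 = 1.035000.
Forward (ILS per INR) = 0.05316 × 1.0499917 / 1.035000 = 0.05393001.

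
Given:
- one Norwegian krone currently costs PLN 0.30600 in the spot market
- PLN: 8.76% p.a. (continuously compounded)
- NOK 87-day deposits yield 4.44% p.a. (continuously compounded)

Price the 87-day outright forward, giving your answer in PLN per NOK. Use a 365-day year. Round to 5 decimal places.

0.30917

T = 87/365 years.
PLN accumulates by e^(0.0876×87/365) = 1.0210995.
NOK growth factor: e^(0.0444×87/365) = 1.0106392.
Forward (PLN per NOK) = 0.306 × 1.0210995 / 1.0106392 = 0.3091672.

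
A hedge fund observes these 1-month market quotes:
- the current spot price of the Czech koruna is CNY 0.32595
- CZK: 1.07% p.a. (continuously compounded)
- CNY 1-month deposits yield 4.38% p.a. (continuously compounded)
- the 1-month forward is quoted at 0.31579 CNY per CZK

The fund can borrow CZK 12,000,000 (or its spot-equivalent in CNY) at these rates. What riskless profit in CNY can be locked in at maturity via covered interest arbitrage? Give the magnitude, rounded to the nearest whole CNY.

CNY 132,842

T = 1/12 years.
Route A — deposit CZK, sell forward: 12,000,000 × 1.000892064 × 0.31579 = CNY 3,792,860.46.
Route B — convert at spot, deposit CNY: 12,000,000 × 0.32595 × 1.003656669 = CNY 3,925,702.70.
The quoted forward undervalues CZK, so borrow CZK, convert to CNY at spot, deposit the CNY at 4.38%, and buy CZK forward at 0.31579 to cover the loan.
The gap between the two covered legs is CNY 132,842.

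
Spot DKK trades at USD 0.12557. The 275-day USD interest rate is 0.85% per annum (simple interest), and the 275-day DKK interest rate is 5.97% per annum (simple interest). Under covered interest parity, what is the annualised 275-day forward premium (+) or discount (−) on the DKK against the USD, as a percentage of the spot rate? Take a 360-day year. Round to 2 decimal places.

T = 275/360 years.
No-arbitrage forward: 0.12557 × 1.0064931 / 1.0456042 = 0.12087302 USD/DKK.
(F − S)/S ÷ T = (0.12087302 − 0.12557)/0.12557/(275/360) = -0.048967 → -4.90%.

-4.90%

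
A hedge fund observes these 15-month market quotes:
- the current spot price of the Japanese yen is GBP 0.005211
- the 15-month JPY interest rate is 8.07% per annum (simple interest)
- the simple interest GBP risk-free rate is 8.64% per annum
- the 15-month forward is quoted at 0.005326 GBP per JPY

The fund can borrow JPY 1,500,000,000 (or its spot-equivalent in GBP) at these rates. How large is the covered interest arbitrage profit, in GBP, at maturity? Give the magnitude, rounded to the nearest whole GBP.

GBP 134,208

T = 15/12 years.
Invest the JPY and cover forward: 1,500,000,000 × 1.100875 × 0.005326 = GBP 8,794,890.38.
Convert at spot and invest in GBP: 1,500,000,000 × 0.005211 × 1.108000 = GBP 8,660,682.00.
The quoted forward overvalues JPY, so borrow GBP, buy JPY at spot, deposit the JPY at 8.07%, and sell the proceeds forward at 0.005326.
The gap between the two covered legs is GBP 134,208.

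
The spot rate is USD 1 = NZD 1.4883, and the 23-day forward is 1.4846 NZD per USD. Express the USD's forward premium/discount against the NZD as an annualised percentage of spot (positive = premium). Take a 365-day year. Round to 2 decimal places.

T = 23/365 years.
(F − S)/S = (1.4846 − 1.4883)/1.4883 = -0.0024861.
Per annum: -0.0024861 / (23/365) = -0.039453 = -3.95%.

-3.95%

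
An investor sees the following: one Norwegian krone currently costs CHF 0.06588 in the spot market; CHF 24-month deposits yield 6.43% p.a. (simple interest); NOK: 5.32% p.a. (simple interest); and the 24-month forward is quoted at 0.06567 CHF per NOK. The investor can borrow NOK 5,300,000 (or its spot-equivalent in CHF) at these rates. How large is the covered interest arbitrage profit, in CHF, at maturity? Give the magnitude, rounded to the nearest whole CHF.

T = 2 years.
Invest the NOK and cover forward: 5,300,000 × 1.106400 × 0.06567 = CHF 385,083.63.
Convert at spot and invest in CHF: 5,300,000 × 0.06588 × 1.128600 = CHF 394,066.49.
The quoted forward undervalues NOK, so borrow NOK, convert to CHF at spot, deposit the CHF at 6.43%, and buy NOK forward at 0.06567 to cover the loan.
Profit = 394,066.49 − 385,083.63 = CHF 8,983.

CHF 8,983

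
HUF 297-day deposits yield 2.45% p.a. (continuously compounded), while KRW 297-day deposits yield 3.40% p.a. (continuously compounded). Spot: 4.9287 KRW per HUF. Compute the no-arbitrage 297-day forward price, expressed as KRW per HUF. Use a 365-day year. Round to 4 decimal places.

T = 297/365 years.
KRW growth factor: e^(0.0340×297/365) = 1.028052.
HUF accumulates by e^(0.0245×297/365) = 1.0201357.
So F = 4.9287 × 1.028052 / 1.0201357 = 4.966947 (KRW/HUF).

4.9669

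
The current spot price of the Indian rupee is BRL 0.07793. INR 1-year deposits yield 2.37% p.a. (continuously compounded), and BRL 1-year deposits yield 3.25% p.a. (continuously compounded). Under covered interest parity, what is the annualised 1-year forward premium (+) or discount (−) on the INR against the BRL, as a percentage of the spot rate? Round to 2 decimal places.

+0.88%

T = 1 year.
CIP forward (BRL per INR) = 0.07793 × 1.0330339/1.0239831 = 0.07861881.
(F − S)/S ÷ T = (0.07861881 − 0.07793)/0.07793/1 = 0.008839 → 0.88%.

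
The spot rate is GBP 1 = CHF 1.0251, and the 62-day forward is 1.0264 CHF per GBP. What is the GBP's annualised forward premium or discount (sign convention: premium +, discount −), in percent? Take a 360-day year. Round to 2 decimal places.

T = 62/360 years.
(F − S)/S = (1.0264 − 1.0251)/1.0251 = 0.0012682.
×(1/T) gives 0.74% p.a.

+0.74%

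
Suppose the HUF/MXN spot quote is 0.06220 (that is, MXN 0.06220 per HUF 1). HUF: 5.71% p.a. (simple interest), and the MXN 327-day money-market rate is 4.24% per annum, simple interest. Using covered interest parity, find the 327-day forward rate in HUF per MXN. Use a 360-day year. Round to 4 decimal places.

16.2839

T = 327/360 years.
Growth of 1 MXN over T: 1 + 0.0424×327/360 = 1.03851333.
HUF growth factor: 1 + 0.0571×327/360 = 1.05186583.
Forward (MXN per HUF) = 0.0622 × 1.03851333 / 1.05186583 = 0.061410426.
Quoted the other way: 1/0.061410426 = 16.2839 HUF per MXN.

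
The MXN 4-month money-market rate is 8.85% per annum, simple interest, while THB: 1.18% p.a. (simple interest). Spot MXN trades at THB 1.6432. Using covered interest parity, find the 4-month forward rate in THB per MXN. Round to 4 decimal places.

T = 4/12 years.
THB growth factor: 1 + 0.0118×4/12 = 1.0039333.
Growth of 1 MXN over T: 1 + 0.0885×4/12 = 1.029500.
CIP: F = S · (grow THB)/(grow MXN) = 1.6432 × 1.0039333/1.029500 = 1.602393 THB per MXN.

1.6024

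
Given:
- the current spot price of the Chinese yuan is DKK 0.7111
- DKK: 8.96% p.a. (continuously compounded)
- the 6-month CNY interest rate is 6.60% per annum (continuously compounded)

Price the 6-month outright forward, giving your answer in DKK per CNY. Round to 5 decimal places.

0.71954

T = 6/12 years.
Growth of 1 DKK over T: e^(0.0896×6/12) = 1.0458187.
Growth of 1 CNY over T: e^(0.0660×6/12) = 1.0335505.
Forward (DKK per CNY) = 0.7111 × 1.0458187 / 1.0335505 = 0.7195407.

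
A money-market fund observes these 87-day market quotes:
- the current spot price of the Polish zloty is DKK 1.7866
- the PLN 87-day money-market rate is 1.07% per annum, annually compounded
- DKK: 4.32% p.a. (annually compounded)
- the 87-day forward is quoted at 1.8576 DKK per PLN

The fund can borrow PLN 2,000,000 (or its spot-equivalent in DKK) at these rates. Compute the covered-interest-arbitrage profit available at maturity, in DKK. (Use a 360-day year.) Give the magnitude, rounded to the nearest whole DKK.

DKK 114,860

T = 87/360 years.
Route A — deposit PLN, sell forward: 2,000,000 × 1.002575408 × 1.8576 = DKK 3,724,768.16.
Route B — convert at spot, deposit DKK: 2,000,000 × 1.7866 × 1.010273198 = DKK 3,609,908.19.
The quoted forward overvalues PLN, so borrow DKK, buy PLN at spot, deposit the PLN at 1.07%, and sell the proceeds forward at 1.8576.
Arbitrage profit = |3,724,768.16 − 3,609,908.19| = DKK 114,860.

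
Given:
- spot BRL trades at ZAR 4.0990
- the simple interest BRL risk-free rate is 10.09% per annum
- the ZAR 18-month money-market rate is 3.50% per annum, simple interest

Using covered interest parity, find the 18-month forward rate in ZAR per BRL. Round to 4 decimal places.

3.7471

T = 18/12 years.
ZAR accumulates by 1 + 0.0350×18/12 = 1.052500.
BRL accumulates by 1 + 0.1009×18/12 = 1.151350.
Forward (ZAR per BRL) = 4.099 × 1.052500 / 1.151350 = 3.747077.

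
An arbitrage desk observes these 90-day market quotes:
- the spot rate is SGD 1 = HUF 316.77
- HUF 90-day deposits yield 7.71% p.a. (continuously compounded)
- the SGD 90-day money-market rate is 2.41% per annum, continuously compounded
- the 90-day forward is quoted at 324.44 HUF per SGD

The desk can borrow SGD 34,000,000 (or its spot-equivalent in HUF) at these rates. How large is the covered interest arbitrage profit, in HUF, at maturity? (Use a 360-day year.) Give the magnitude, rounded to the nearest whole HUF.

HUF 117,833,317

T = 90/360 years.
Invest the SGD and cover forward: 34,000,000 × 1.006043186819 × 324.44 = HUF 11,097,622,152.07.
Convert at spot and invest in HUF: 34,000,000 × 316.77 × 1.019461962112 = HUF 10,979,788,835.10.
The quoted forward overvalues SGD, so borrow HUF, buy SGD at spot, deposit the SGD at 2.41%, and sell the proceeds forward at 324.44.
The gap between the two covered legs is HUF 117,833,317.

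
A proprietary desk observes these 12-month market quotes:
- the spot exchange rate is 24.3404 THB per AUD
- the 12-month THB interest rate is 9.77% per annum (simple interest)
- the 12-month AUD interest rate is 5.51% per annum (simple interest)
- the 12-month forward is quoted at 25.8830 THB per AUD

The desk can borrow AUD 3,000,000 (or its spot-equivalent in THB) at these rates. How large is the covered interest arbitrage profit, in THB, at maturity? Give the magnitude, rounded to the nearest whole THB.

T = 1 year.
Route A — deposit AUD, sell forward: 3,000,000 × 1.055100 × 25.8830 = THB 81,927,459.90.
Route B — convert at spot, deposit THB: 3,000,000 × 24.3404 × 1.097700 = THB 80,155,371.24.
The quoted forward overvalues AUD, so borrow THB, buy AUD at spot, deposit the AUD at 5.51%, and sell the proceeds forward at 25.8830.
The gap between the two covered legs is THB 1,772,089.

THB 1,772,089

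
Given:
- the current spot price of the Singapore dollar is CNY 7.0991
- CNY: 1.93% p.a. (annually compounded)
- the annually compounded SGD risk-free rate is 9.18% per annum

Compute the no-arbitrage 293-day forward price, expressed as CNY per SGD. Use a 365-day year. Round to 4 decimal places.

T = 293/365 years.
CNY growth factor: (1 + 0.0193)^(293/365) = 1.0154636.
Growth of 1 SGD over T: (1 + 0.0918)^(293/365) = 1.0730476.
CIP: F = S · (grow CNY)/(grow SGD) = 7.0991 × 1.0154636/1.0730476 = 6.718134 CNY per SGD.

6.7181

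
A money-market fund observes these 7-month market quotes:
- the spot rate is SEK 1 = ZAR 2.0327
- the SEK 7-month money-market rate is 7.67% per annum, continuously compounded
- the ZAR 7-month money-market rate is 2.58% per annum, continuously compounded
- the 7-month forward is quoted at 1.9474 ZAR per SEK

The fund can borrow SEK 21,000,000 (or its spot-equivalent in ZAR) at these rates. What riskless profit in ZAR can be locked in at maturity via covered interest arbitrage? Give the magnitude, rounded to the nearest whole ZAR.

ZAR 567,315

T = 7/12 years.
Invest the SEK and cover forward: 21,000,000 × 1.0457576709 × 1.9474 = ZAR 42,766,678.25.
Convert at spot and invest in ZAR: 21,000,000 × 2.0327 × 1.0151638215 = ZAR 43,333,993.50.
The quoted forward undervalues SEK, so borrow SEK, convert to ZAR at spot, deposit the ZAR at 2.58%, and buy SEK forward at 1.9474 to cover the loan.
Profit = 43,333,993.50 − 42,766,678.25 = ZAR 567,315.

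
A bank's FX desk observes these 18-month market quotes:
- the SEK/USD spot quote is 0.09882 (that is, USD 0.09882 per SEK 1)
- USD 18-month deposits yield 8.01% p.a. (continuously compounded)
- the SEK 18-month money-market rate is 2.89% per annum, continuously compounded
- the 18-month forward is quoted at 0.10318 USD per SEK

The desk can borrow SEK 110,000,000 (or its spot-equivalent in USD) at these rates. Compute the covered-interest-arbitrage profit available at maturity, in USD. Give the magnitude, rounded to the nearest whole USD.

USD 405,321

T = 18/12 years.
Invest the SEK and cover forward: 110,000,000 × 1.0443033371 × 0.10318 = USD 11,852,634.02.
Convert at spot and invest in USD: 110,000,000 × 0.09882 × 1.1276659888 = USD 12,257,954.83.
The quoted forward undervalues SEK, so borrow SEK, convert to USD at spot, deposit the USD at 8.01%, and buy SEK forward at 0.10318 to cover the loan.
Arbitrage profit = |11,852,634.02 − 12,257,954.83| = USD 405,321.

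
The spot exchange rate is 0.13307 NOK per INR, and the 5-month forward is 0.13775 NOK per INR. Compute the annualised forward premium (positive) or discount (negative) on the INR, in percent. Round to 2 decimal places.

T = 5/12 years.
Period premium: (0.13775 − 0.13307)/0.13307 = 0.0351695.
×(1/T) gives 8.44% p.a.

+8.44%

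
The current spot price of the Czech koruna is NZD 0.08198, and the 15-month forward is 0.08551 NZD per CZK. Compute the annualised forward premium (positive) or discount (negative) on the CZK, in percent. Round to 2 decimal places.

T = 15/12 years.
(F − S)/S = (0.08551 − 0.08198)/0.08198 = 0.0430593.
×(1/T) gives 3.44% p.a.

+3.44%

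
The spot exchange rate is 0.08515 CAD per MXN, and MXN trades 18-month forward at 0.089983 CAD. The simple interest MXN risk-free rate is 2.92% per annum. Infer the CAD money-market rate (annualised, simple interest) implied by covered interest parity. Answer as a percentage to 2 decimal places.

6.87%

T = 18/12 years.
F/S = 0.089983/0.08515 = 1.0567587 = (growth of CAD) / (growth of MXN).
MXN growth factor: 1 + 0.0292×18/12 = 1.043800.
So the CAD growth factor = 1.1030447.
(1.1030447 − 1)/T = 0.068696, i.e. 6.87%.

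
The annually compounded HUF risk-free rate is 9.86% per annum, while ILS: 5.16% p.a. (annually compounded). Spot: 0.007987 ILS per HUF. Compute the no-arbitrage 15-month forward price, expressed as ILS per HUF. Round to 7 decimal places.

T = 15/12 years.
ILS accumulates by (1 + 0.0516)^(15/12) = 1.0649108.
HUF accumulates by (1 + 0.0986)^(15/12) = 1.1247331.
So F = 0.007987 × 1.0649108 / 1.1247331 = 0.007562187 (ILS/HUF).

0.0075622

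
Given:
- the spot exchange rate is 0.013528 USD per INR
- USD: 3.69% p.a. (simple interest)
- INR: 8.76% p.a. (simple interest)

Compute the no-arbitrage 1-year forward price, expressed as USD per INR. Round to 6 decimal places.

0.012897

T = 1 year.
Growth of 1 USD over T: 1 + 0.0369×1 = 1.036900.
Growth of 1 INR over T: 1 + 0.0876×1 = 1.087600.
So F = 0.013528 × 1.036900 / 1.087600 = 0.01289737 (USD/INR).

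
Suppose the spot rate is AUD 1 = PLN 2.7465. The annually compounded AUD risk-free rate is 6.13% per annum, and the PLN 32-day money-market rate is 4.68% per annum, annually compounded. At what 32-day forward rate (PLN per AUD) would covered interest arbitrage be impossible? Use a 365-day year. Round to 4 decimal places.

T = 32/365 years.
PLN accumulates by (1 + 0.0468)^(32/365) = 1.0040179.
Growth of 1 AUD over T: (1 + 0.0613)^(32/365) = 1.0052296.
So F = 2.7465 × 1.0040179 / 1.0052296 = 2.743189 (PLN/AUD).

2.7432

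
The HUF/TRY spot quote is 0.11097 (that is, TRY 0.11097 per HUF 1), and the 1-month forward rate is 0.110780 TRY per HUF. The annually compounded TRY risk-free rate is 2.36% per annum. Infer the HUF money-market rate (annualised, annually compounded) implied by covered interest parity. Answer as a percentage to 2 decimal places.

4.49%

T = 1/12 years.
CIP gives F = S · g_TRY/g_HUF, so g_TRY/g_HUF = 0.11078/0.11097 = 0.9982878.
The TRY side grows by (1 + 0.0236)^(1/12) = 1.0019457.
So the HUF growth factor = 1.0036642.
Annualise: 1.0036642^(12/1) − 1 = 0.044867 = 4.49%.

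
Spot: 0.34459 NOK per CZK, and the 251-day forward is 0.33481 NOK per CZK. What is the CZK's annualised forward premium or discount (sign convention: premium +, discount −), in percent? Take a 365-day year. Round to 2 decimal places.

T = 251/365 years.
Period premium: (0.33481 − 0.34459)/0.34459 = -0.0283816.
Per annum: -0.0283816 / (251/365) = -0.041272 = -4.13%.

-4.13%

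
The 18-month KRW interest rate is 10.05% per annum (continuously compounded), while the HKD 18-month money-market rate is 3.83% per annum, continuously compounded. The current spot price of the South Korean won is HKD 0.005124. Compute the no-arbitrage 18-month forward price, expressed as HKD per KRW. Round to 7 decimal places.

0.0046676

T = 18/12 years.
HKD accumulates by e^(0.0383×18/12) = 1.0591323.
KRW growth factor: e^(0.1005×18/12) = 1.1627059.
So F = 0.005124 × 1.0591323 / 1.1627059 = 0.004667555 (HKD/KRW).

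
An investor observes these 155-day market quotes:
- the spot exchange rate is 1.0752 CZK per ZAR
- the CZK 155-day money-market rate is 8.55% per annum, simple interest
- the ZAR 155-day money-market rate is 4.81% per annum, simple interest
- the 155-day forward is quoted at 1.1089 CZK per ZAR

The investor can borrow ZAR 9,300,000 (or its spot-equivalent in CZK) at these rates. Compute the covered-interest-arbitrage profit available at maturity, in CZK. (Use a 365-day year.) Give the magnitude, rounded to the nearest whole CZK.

CZK 161,000

T = 155/365 years.
Keep in ZAR, deliver into the forward: 9,300,000·1.0204260274·1.1089 = CZK 10,523,418.92.
Swap to CZK now, deposit: 9,300,000·1.0752·1.0363082192 = CZK 10,362,418.95.
The quoted forward overvalues ZAR, so borrow CZK, buy ZAR at spot, deposit the ZAR at 4.81%, and sell the proceeds forward at 1.1089.
The gap between the two covered legs is CZK 161,000.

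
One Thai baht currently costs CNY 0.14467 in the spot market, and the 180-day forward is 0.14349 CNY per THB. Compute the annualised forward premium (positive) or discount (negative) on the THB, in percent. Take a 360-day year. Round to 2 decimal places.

T = 180/360 years.
Period premium: (0.14349 − 0.14467)/0.14467 = -0.0081565.
Annualise by dividing by T: -0.0081565 / (180/360) = -0.016313 → -1.63%.

-1.63%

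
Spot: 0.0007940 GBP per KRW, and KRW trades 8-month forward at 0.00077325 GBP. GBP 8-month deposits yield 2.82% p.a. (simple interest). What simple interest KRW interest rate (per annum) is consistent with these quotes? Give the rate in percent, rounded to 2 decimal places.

6.92%

T = 8/12 years.
CIP gives F = S · g_GBP/g_KRW, so g_GBP/g_KRW = 0.00077325/0.000794 = 0.9738665.
The GBP side grows by 1 + 0.0282×8/12 = 1.018800.
So the KRW growth factor = 1.0461393.
(1.0461393 − 1)/T = 0.069209, i.e. 6.92%.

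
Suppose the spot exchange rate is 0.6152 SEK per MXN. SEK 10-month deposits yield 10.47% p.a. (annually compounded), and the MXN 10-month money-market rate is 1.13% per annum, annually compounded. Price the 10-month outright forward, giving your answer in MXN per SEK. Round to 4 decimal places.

1.5101

T = 10/12 years.
SEK growth factor: (1 + 0.1047)^(10/12) = 1.0865181.
Growth of 1 MXN over T: (1 + 0.0113)^(10/12) = 1.0094078.
So F = 0.6152 × 1.0865181 / 1.0094078 = 0.6621961 (SEK/MXN).
Invert for MXN per SEK: 1 / 0.6621961 = 1.5101.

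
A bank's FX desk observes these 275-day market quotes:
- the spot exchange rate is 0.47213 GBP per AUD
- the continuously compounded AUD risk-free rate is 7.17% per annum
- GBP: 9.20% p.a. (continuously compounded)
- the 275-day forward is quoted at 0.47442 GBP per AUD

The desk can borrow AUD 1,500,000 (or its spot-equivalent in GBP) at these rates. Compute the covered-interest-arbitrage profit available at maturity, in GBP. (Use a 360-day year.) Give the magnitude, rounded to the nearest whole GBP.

GBP 8,062

T = 275/360 years.
Route A — deposit AUD, sell forward: 1,500,000 × 1.05629852 × 0.47442 = GBP 751,693.72.
Route B — convert at spot, deposit GBP: 1,500,000 × 0.47213 × 1.07280614 = GBP 759,755.94.
The quoted forward undervalues AUD, so borrow AUD, convert to GBP at spot, deposit the GBP at 9.20%, and buy AUD forward at 0.47442 to cover the loan.
Arbitrage profit = |751,693.72 − 759,755.94| = GBP 8,062.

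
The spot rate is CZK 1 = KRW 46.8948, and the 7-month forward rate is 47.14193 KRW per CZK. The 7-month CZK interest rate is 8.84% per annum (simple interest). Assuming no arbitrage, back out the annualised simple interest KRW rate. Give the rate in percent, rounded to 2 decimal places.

T = 7/12 years.
CIP gives F = S · g_KRW/g_CZK, so g_KRW/g_CZK = 47.14193/46.8948 = 1.0052699.
CZK growth factor: 1 + 0.0884×7/12 = 1.0515667.
So the KRW growth factor = 1.0571084.
r = (1.0571084 − 1)/(7/12) = 0.097900 → 9.79%.

9.79%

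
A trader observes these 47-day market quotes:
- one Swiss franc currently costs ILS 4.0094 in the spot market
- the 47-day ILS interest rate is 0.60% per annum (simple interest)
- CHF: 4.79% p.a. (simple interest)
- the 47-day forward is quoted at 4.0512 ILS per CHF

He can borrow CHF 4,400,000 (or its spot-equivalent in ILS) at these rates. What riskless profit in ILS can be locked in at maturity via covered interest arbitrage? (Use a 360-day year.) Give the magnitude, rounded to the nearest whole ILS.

ILS 281,573

T = 47/360 years.
Route A — deposit CHF, sell forward: 4,400,000 × 1.0062536111 × 4.0512 = ILS 17,936,752.37.
Route B — convert at spot, deposit ILS: 4,400,000 × 4.0094 × 1.0007833333 = ILS 17,655,179.06.
The quoted forward overvalues CHF, so borrow ILS, buy CHF at spot, deposit the CHF at 4.79%, and sell the proceeds forward at 4.0512.
Profit = 17,936,752.37 − 17,655,179.06 = ILS 281,573.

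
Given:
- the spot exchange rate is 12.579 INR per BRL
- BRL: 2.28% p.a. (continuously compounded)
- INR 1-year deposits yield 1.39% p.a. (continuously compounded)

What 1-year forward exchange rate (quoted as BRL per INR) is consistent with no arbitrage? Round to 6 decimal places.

0.080208

T = 1 year.
Growth of 1 INR over T: e^(0.0139×1) = 1.0139971.
BRL accumulates by e^(0.0228×1) = 1.0230619.
So F = 12.579 × 1.0139971 / 1.0230619 = 12.46754 (INR/BRL).
Quoted the other way: 1/12.46754 = 0.080208 BRL per INR.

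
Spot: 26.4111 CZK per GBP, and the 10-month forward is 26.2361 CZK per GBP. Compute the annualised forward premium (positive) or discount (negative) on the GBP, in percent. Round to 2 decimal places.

-0.80%

T = 10/12 years.
(F − S)/S = (26.2361 − 26.4111)/26.4111 = -0.0066260.
Per annum: -0.0066260 / (10/12) = -0.007951 = -0.80%.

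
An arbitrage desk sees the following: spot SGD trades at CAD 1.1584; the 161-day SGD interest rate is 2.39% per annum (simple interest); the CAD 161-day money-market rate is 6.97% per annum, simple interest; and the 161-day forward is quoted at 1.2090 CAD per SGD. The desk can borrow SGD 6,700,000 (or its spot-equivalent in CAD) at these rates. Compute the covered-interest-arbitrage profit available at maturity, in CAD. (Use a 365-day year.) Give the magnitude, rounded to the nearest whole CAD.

T = 161/365 years.
Invest the SGD and cover forward: 6,700,000 × 1.010542192 × 1.2090 = CAD 8,185,694.92.
Convert at spot and invest in CAD: 6,700,000 × 1.1584 × 1.030744384 = CAD 7,999,895.77.
The quoted forward overvalues SGD, so borrow CAD, buy SGD at spot, deposit the SGD at 2.39%, and sell the proceeds forward at 1.2090.
Profit = 8,185,694.92 − 7,999,895.77 = CAD 185,799.

CAD 185,799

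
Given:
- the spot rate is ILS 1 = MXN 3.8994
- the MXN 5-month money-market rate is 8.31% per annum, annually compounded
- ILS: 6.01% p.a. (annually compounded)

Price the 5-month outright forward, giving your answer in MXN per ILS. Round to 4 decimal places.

T = 5/12 years.
MXN growth factor: (1 + 0.0831)^(5/12) = 1.0338207.
ILS accumulates by (1 + 0.0601)^(5/12) = 1.0246161.
So F = 3.8994 × 1.0338207 / 1.0246161 = 3.934430 (MXN/ILS).

3.9344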